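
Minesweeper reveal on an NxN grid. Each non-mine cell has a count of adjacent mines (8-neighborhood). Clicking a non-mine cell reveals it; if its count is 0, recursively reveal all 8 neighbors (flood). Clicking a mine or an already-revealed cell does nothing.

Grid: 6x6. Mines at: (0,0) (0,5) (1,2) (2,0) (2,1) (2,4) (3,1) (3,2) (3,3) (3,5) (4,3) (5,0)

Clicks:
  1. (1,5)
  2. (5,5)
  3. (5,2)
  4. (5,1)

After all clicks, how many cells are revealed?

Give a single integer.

Answer: 7

Derivation:
Click 1 (1,5) count=2: revealed 1 new [(1,5)] -> total=1
Click 2 (5,5) count=0: revealed 4 new [(4,4) (4,5) (5,4) (5,5)] -> total=5
Click 3 (5,2) count=1: revealed 1 new [(5,2)] -> total=6
Click 4 (5,1) count=1: revealed 1 new [(5,1)] -> total=7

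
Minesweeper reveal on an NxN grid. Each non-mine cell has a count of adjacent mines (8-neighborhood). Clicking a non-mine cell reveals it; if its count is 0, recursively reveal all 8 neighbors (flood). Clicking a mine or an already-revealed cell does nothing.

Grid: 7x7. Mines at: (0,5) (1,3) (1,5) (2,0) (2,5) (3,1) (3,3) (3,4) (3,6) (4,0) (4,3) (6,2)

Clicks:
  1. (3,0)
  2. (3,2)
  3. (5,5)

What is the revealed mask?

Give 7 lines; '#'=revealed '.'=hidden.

Answer: .......
.......
.......
#.#....
....###
...####
...####

Derivation:
Click 1 (3,0) count=3: revealed 1 new [(3,0)] -> total=1
Click 2 (3,2) count=3: revealed 1 new [(3,2)] -> total=2
Click 3 (5,5) count=0: revealed 11 new [(4,4) (4,5) (4,6) (5,3) (5,4) (5,5) (5,6) (6,3) (6,4) (6,5) (6,6)] -> total=13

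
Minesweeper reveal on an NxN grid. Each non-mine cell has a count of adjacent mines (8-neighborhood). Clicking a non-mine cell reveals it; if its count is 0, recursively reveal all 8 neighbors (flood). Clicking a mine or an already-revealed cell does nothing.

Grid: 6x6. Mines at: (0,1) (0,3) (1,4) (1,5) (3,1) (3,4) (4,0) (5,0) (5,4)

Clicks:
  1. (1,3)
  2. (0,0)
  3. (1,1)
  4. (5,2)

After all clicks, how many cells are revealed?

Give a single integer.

Click 1 (1,3) count=2: revealed 1 new [(1,3)] -> total=1
Click 2 (0,0) count=1: revealed 1 new [(0,0)] -> total=2
Click 3 (1,1) count=1: revealed 1 new [(1,1)] -> total=3
Click 4 (5,2) count=0: revealed 6 new [(4,1) (4,2) (4,3) (5,1) (5,2) (5,3)] -> total=9

Answer: 9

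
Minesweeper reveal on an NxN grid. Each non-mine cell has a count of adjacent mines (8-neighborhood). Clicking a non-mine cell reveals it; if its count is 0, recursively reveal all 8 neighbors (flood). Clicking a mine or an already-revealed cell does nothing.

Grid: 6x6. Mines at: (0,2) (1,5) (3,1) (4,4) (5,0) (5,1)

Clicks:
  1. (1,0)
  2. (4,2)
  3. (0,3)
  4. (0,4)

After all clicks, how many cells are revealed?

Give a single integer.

Click 1 (1,0) count=0: revealed 6 new [(0,0) (0,1) (1,0) (1,1) (2,0) (2,1)] -> total=6
Click 2 (4,2) count=2: revealed 1 new [(4,2)] -> total=7
Click 3 (0,3) count=1: revealed 1 new [(0,3)] -> total=8
Click 4 (0,4) count=1: revealed 1 new [(0,4)] -> total=9

Answer: 9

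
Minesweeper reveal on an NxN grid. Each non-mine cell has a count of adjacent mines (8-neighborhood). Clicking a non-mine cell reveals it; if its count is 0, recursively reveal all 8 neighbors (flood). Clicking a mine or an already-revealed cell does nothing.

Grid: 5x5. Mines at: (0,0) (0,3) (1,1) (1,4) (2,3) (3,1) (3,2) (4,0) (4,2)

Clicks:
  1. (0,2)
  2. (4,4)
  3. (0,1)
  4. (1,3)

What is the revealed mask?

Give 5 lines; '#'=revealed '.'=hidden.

Answer: .##..
...#.
.....
...##
...##

Derivation:
Click 1 (0,2) count=2: revealed 1 new [(0,2)] -> total=1
Click 2 (4,4) count=0: revealed 4 new [(3,3) (3,4) (4,3) (4,4)] -> total=5
Click 3 (0,1) count=2: revealed 1 new [(0,1)] -> total=6
Click 4 (1,3) count=3: revealed 1 new [(1,3)] -> total=7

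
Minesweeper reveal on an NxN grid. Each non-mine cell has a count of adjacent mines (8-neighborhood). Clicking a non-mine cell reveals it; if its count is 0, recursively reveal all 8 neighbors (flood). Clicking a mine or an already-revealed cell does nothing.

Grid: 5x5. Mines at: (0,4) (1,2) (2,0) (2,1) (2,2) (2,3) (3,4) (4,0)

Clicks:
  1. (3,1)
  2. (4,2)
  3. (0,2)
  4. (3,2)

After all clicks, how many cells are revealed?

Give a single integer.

Click 1 (3,1) count=4: revealed 1 new [(3,1)] -> total=1
Click 2 (4,2) count=0: revealed 5 new [(3,2) (3,3) (4,1) (4,2) (4,3)] -> total=6
Click 3 (0,2) count=1: revealed 1 new [(0,2)] -> total=7
Click 4 (3,2) count=3: revealed 0 new [(none)] -> total=7

Answer: 7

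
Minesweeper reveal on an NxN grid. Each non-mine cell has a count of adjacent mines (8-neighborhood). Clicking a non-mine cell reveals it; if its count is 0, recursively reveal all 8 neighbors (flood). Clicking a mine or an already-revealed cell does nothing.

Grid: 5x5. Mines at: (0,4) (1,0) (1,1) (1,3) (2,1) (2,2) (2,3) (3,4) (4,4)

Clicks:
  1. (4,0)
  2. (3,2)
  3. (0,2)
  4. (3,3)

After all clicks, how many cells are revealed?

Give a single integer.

Click 1 (4,0) count=0: revealed 8 new [(3,0) (3,1) (3,2) (3,3) (4,0) (4,1) (4,2) (4,3)] -> total=8
Click 2 (3,2) count=3: revealed 0 new [(none)] -> total=8
Click 3 (0,2) count=2: revealed 1 new [(0,2)] -> total=9
Click 4 (3,3) count=4: revealed 0 new [(none)] -> total=9

Answer: 9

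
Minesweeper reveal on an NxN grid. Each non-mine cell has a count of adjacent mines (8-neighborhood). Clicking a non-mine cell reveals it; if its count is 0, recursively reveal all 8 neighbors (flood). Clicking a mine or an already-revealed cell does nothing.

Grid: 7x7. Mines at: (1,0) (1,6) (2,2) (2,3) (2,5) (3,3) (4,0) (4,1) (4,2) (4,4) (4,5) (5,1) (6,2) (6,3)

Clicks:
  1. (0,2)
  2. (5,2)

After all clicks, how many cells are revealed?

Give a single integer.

Click 1 (0,2) count=0: revealed 10 new [(0,1) (0,2) (0,3) (0,4) (0,5) (1,1) (1,2) (1,3) (1,4) (1,5)] -> total=10
Click 2 (5,2) count=5: revealed 1 new [(5,2)] -> total=11

Answer: 11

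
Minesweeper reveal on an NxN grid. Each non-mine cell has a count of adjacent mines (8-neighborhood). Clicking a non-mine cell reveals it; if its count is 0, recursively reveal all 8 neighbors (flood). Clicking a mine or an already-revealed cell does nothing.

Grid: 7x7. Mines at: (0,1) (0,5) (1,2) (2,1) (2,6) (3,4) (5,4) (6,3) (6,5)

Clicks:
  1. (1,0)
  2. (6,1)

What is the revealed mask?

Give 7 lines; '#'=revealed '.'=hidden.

Click 1 (1,0) count=2: revealed 1 new [(1,0)] -> total=1
Click 2 (6,1) count=0: revealed 15 new [(3,0) (3,1) (3,2) (3,3) (4,0) (4,1) (4,2) (4,3) (5,0) (5,1) (5,2) (5,3) (6,0) (6,1) (6,2)] -> total=16

Answer: .......
#......
.......
####...
####...
####...
###....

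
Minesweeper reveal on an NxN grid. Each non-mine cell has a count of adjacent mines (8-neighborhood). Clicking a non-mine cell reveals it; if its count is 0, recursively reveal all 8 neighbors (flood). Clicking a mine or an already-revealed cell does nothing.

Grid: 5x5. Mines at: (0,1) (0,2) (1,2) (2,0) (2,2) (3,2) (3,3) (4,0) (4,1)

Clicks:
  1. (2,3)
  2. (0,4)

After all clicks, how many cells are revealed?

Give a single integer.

Click 1 (2,3) count=4: revealed 1 new [(2,3)] -> total=1
Click 2 (0,4) count=0: revealed 5 new [(0,3) (0,4) (1,3) (1,4) (2,4)] -> total=6

Answer: 6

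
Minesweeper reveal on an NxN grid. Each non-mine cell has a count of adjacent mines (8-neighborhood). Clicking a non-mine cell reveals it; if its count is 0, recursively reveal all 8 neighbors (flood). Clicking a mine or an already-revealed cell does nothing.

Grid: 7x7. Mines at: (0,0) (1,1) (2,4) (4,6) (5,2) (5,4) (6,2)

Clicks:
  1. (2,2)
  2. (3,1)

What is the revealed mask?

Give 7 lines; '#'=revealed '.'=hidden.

Click 1 (2,2) count=1: revealed 1 new [(2,2)] -> total=1
Click 2 (3,1) count=0: revealed 15 new [(2,0) (2,1) (2,3) (3,0) (3,1) (3,2) (3,3) (4,0) (4,1) (4,2) (4,3) (5,0) (5,1) (6,0) (6,1)] -> total=16

Answer: .......
.......
####...
####...
####...
##.....
##.....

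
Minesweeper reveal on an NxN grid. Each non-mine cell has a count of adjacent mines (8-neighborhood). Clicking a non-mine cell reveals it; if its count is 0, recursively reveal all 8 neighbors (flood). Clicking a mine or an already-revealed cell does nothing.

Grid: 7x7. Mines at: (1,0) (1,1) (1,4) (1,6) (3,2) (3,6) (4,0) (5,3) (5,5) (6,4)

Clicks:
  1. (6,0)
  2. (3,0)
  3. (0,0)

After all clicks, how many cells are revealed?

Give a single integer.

Answer: 8

Derivation:
Click 1 (6,0) count=0: revealed 6 new [(5,0) (5,1) (5,2) (6,0) (6,1) (6,2)] -> total=6
Click 2 (3,0) count=1: revealed 1 new [(3,0)] -> total=7
Click 3 (0,0) count=2: revealed 1 new [(0,0)] -> total=8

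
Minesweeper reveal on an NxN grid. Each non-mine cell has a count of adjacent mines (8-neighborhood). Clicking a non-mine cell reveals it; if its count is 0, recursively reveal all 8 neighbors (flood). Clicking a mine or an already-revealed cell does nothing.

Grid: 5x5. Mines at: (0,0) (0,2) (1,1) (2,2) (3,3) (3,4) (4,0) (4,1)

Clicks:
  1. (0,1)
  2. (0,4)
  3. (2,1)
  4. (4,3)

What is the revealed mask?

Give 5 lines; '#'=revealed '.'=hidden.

Click 1 (0,1) count=3: revealed 1 new [(0,1)] -> total=1
Click 2 (0,4) count=0: revealed 6 new [(0,3) (0,4) (1,3) (1,4) (2,3) (2,4)] -> total=7
Click 3 (2,1) count=2: revealed 1 new [(2,1)] -> total=8
Click 4 (4,3) count=2: revealed 1 new [(4,3)] -> total=9

Answer: .#.##
...##
.#.##
.....
...#.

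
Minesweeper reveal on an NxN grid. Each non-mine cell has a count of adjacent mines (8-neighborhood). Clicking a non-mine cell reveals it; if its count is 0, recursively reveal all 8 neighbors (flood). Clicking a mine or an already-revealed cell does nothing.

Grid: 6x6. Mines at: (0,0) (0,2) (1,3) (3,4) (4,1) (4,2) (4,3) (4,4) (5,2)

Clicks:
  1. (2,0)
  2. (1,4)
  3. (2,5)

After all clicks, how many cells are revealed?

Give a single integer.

Click 1 (2,0) count=0: revealed 9 new [(1,0) (1,1) (1,2) (2,0) (2,1) (2,2) (3,0) (3,1) (3,2)] -> total=9
Click 2 (1,4) count=1: revealed 1 new [(1,4)] -> total=10
Click 3 (2,5) count=1: revealed 1 new [(2,5)] -> total=11

Answer: 11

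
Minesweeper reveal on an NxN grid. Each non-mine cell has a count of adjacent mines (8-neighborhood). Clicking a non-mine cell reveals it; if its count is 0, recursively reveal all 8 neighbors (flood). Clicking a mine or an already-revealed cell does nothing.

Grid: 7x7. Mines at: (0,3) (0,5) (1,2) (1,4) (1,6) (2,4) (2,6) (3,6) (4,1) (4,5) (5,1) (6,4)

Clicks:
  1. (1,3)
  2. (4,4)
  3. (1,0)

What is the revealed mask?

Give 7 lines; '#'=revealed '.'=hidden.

Click 1 (1,3) count=4: revealed 1 new [(1,3)] -> total=1
Click 2 (4,4) count=1: revealed 1 new [(4,4)] -> total=2
Click 3 (1,0) count=0: revealed 8 new [(0,0) (0,1) (1,0) (1,1) (2,0) (2,1) (3,0) (3,1)] -> total=10

Answer: ##.....
##.#...
##.....
##.....
....#..
.......
.......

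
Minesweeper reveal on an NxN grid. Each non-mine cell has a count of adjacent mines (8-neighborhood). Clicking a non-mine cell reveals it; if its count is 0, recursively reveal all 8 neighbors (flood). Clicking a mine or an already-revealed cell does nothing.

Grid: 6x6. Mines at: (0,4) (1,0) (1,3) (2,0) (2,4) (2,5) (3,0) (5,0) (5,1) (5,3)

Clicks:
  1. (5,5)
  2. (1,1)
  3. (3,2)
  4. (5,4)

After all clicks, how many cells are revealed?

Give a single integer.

Click 1 (5,5) count=0: revealed 6 new [(3,4) (3,5) (4,4) (4,5) (5,4) (5,5)] -> total=6
Click 2 (1,1) count=2: revealed 1 new [(1,1)] -> total=7
Click 3 (3,2) count=0: revealed 9 new [(2,1) (2,2) (2,3) (3,1) (3,2) (3,3) (4,1) (4,2) (4,3)] -> total=16
Click 4 (5,4) count=1: revealed 0 new [(none)] -> total=16

Answer: 16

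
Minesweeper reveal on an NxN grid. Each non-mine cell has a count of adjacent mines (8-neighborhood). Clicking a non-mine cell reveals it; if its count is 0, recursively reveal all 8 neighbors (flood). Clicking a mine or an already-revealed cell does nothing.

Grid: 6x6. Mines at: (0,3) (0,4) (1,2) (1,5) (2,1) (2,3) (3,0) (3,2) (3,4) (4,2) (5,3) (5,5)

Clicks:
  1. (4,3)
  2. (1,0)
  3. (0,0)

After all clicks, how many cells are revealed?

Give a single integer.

Answer: 5

Derivation:
Click 1 (4,3) count=4: revealed 1 new [(4,3)] -> total=1
Click 2 (1,0) count=1: revealed 1 new [(1,0)] -> total=2
Click 3 (0,0) count=0: revealed 3 new [(0,0) (0,1) (1,1)] -> total=5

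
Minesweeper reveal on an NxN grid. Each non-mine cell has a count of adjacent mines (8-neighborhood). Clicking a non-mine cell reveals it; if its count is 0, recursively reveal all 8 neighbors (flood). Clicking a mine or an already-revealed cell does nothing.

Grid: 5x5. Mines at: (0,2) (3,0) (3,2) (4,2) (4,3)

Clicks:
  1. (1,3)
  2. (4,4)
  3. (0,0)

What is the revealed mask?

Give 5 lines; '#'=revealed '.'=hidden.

Click 1 (1,3) count=1: revealed 1 new [(1,3)] -> total=1
Click 2 (4,4) count=1: revealed 1 new [(4,4)] -> total=2
Click 3 (0,0) count=0: revealed 6 new [(0,0) (0,1) (1,0) (1,1) (2,0) (2,1)] -> total=8

Answer: ##...
##.#.
##...
.....
....#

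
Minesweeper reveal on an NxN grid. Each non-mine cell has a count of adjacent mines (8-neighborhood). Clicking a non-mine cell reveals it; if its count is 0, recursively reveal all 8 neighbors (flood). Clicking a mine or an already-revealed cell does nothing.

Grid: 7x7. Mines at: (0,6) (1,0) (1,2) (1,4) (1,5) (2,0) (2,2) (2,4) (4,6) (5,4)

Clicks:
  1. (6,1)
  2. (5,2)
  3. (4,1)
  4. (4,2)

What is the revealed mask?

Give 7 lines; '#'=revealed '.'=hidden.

Answer: .......
.......
.......
####...
####...
####...
####...

Derivation:
Click 1 (6,1) count=0: revealed 16 new [(3,0) (3,1) (3,2) (3,3) (4,0) (4,1) (4,2) (4,3) (5,0) (5,1) (5,2) (5,3) (6,0) (6,1) (6,2) (6,3)] -> total=16
Click 2 (5,2) count=0: revealed 0 new [(none)] -> total=16
Click 3 (4,1) count=0: revealed 0 new [(none)] -> total=16
Click 4 (4,2) count=0: revealed 0 new [(none)] -> total=16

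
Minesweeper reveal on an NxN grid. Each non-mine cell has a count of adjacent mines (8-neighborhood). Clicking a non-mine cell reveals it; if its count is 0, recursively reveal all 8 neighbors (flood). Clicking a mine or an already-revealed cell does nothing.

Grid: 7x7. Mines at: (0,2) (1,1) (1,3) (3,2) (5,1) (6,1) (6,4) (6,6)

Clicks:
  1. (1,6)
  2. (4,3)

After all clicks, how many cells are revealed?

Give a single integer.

Click 1 (1,6) count=0: revealed 22 new [(0,4) (0,5) (0,6) (1,4) (1,5) (1,6) (2,3) (2,4) (2,5) (2,6) (3,3) (3,4) (3,5) (3,6) (4,3) (4,4) (4,5) (4,6) (5,3) (5,4) (5,5) (5,6)] -> total=22
Click 2 (4,3) count=1: revealed 0 new [(none)] -> total=22

Answer: 22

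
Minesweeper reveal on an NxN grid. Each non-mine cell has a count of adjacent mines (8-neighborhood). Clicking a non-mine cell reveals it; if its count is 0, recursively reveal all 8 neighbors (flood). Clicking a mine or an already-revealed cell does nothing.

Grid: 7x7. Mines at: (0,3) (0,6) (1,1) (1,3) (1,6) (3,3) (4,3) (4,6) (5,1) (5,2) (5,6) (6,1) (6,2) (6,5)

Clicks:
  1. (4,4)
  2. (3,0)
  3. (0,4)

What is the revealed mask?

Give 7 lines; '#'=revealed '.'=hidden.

Click 1 (4,4) count=2: revealed 1 new [(4,4)] -> total=1
Click 2 (3,0) count=0: revealed 9 new [(2,0) (2,1) (2,2) (3,0) (3,1) (3,2) (4,0) (4,1) (4,2)] -> total=10
Click 3 (0,4) count=2: revealed 1 new [(0,4)] -> total=11

Answer: ....#..
.......
###....
###....
###.#..
.......
.......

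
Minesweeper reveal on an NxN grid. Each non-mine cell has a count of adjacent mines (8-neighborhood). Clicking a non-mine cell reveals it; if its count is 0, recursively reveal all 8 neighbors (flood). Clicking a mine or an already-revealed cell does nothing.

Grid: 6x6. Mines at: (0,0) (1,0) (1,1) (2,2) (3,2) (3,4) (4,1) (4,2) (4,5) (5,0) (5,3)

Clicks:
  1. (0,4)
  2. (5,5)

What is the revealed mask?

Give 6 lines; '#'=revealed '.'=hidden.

Click 1 (0,4) count=0: revealed 11 new [(0,2) (0,3) (0,4) (0,5) (1,2) (1,3) (1,4) (1,5) (2,3) (2,4) (2,5)] -> total=11
Click 2 (5,5) count=1: revealed 1 new [(5,5)] -> total=12

Answer: ..####
..####
...###
......
......
.....#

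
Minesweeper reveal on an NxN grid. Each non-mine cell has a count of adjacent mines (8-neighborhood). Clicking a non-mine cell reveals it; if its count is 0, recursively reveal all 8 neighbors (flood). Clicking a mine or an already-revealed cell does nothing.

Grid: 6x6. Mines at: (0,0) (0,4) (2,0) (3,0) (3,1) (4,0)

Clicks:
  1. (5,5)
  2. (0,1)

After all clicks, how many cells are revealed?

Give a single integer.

Click 1 (5,5) count=0: revealed 27 new [(0,1) (0,2) (0,3) (1,1) (1,2) (1,3) (1,4) (1,5) (2,1) (2,2) (2,3) (2,4) (2,5) (3,2) (3,3) (3,4) (3,5) (4,1) (4,2) (4,3) (4,4) (4,5) (5,1) (5,2) (5,3) (5,4) (5,5)] -> total=27
Click 2 (0,1) count=1: revealed 0 new [(none)] -> total=27

Answer: 27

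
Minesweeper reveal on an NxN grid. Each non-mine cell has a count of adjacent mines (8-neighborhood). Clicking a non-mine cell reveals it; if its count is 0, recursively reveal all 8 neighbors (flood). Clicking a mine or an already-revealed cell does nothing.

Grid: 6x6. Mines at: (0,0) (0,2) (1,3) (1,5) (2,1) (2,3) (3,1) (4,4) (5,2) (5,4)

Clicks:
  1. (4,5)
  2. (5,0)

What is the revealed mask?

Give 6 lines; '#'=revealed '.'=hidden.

Click 1 (4,5) count=2: revealed 1 new [(4,5)] -> total=1
Click 2 (5,0) count=0: revealed 4 new [(4,0) (4,1) (5,0) (5,1)] -> total=5

Answer: ......
......
......
......
##...#
##....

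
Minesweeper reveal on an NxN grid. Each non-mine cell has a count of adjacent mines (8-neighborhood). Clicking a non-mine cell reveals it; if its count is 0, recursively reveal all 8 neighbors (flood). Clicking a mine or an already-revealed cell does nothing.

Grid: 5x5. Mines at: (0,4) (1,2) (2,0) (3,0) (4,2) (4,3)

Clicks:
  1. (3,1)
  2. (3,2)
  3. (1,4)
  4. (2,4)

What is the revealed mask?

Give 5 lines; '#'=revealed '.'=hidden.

Answer: .....
...##
...##
.####
.....

Derivation:
Click 1 (3,1) count=3: revealed 1 new [(3,1)] -> total=1
Click 2 (3,2) count=2: revealed 1 new [(3,2)] -> total=2
Click 3 (1,4) count=1: revealed 1 new [(1,4)] -> total=3
Click 4 (2,4) count=0: revealed 5 new [(1,3) (2,3) (2,4) (3,3) (3,4)] -> total=8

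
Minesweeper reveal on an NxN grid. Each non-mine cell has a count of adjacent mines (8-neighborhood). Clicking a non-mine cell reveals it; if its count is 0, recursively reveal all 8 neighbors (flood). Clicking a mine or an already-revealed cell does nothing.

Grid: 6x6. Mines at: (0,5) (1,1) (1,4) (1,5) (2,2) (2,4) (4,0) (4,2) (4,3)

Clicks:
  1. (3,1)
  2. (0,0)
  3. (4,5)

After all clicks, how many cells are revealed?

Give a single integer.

Click 1 (3,1) count=3: revealed 1 new [(3,1)] -> total=1
Click 2 (0,0) count=1: revealed 1 new [(0,0)] -> total=2
Click 3 (4,5) count=0: revealed 6 new [(3,4) (3,5) (4,4) (4,5) (5,4) (5,5)] -> total=8

Answer: 8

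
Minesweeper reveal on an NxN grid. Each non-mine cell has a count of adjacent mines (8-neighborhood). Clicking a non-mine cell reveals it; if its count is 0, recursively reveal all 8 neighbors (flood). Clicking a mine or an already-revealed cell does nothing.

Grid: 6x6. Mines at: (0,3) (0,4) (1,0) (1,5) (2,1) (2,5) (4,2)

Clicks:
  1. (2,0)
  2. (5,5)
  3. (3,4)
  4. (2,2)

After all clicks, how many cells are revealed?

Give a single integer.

Answer: 11

Derivation:
Click 1 (2,0) count=2: revealed 1 new [(2,0)] -> total=1
Click 2 (5,5) count=0: revealed 9 new [(3,3) (3,4) (3,5) (4,3) (4,4) (4,5) (5,3) (5,4) (5,5)] -> total=10
Click 3 (3,4) count=1: revealed 0 new [(none)] -> total=10
Click 4 (2,2) count=1: revealed 1 new [(2,2)] -> total=11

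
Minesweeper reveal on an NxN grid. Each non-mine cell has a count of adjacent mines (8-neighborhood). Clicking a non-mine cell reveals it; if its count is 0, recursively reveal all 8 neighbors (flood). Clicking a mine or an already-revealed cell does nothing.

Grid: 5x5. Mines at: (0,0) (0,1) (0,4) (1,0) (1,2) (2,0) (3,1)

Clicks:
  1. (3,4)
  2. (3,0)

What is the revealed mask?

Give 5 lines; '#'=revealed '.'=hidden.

Answer: .....
...##
..###
#.###
..###

Derivation:
Click 1 (3,4) count=0: revealed 11 new [(1,3) (1,4) (2,2) (2,3) (2,4) (3,2) (3,3) (3,4) (4,2) (4,3) (4,4)] -> total=11
Click 2 (3,0) count=2: revealed 1 new [(3,0)] -> total=12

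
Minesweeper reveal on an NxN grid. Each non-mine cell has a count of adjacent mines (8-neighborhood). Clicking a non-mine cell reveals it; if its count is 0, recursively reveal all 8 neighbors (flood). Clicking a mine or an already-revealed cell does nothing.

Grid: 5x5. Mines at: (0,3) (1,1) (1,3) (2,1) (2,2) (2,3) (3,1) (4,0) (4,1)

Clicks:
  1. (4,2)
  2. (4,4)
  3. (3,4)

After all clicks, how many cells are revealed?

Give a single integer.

Click 1 (4,2) count=2: revealed 1 new [(4,2)] -> total=1
Click 2 (4,4) count=0: revealed 5 new [(3,2) (3,3) (3,4) (4,3) (4,4)] -> total=6
Click 3 (3,4) count=1: revealed 0 new [(none)] -> total=6

Answer: 6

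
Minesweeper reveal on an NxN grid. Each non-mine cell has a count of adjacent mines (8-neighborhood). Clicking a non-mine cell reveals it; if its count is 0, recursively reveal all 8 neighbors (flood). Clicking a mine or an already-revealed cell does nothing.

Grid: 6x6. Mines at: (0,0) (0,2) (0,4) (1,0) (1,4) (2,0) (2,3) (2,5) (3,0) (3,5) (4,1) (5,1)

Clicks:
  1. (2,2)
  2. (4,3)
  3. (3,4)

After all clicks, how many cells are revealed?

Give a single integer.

Click 1 (2,2) count=1: revealed 1 new [(2,2)] -> total=1
Click 2 (4,3) count=0: revealed 11 new [(3,2) (3,3) (3,4) (4,2) (4,3) (4,4) (4,5) (5,2) (5,3) (5,4) (5,5)] -> total=12
Click 3 (3,4) count=3: revealed 0 new [(none)] -> total=12

Answer: 12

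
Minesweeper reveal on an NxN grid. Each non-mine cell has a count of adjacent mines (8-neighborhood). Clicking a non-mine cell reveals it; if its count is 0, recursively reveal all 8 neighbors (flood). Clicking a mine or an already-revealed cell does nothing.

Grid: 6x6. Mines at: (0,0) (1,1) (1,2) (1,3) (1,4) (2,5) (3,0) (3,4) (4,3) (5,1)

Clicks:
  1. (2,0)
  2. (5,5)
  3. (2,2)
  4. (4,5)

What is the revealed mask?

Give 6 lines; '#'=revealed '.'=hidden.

Click 1 (2,0) count=2: revealed 1 new [(2,0)] -> total=1
Click 2 (5,5) count=0: revealed 4 new [(4,4) (4,5) (5,4) (5,5)] -> total=5
Click 3 (2,2) count=3: revealed 1 new [(2,2)] -> total=6
Click 4 (4,5) count=1: revealed 0 new [(none)] -> total=6

Answer: ......
......
#.#...
......
....##
....##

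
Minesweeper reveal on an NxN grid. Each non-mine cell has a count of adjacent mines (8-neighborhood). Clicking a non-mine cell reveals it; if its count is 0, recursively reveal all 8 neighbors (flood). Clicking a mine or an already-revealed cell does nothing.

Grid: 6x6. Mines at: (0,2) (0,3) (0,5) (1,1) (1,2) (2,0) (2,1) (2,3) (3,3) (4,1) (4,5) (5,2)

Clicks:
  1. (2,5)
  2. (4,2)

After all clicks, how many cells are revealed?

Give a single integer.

Answer: 7

Derivation:
Click 1 (2,5) count=0: revealed 6 new [(1,4) (1,5) (2,4) (2,5) (3,4) (3,5)] -> total=6
Click 2 (4,2) count=3: revealed 1 new [(4,2)] -> total=7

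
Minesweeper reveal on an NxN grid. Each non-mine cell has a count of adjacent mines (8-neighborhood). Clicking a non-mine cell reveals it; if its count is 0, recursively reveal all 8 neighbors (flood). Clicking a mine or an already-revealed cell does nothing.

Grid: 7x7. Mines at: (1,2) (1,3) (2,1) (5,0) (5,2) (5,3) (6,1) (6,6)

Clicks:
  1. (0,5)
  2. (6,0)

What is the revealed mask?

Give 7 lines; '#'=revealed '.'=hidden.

Click 1 (0,5) count=0: revealed 24 new [(0,4) (0,5) (0,6) (1,4) (1,5) (1,6) (2,2) (2,3) (2,4) (2,5) (2,6) (3,2) (3,3) (3,4) (3,5) (3,6) (4,2) (4,3) (4,4) (4,5) (4,6) (5,4) (5,5) (5,6)] -> total=24
Click 2 (6,0) count=2: revealed 1 new [(6,0)] -> total=25

Answer: ....###
....###
..#####
..#####
..#####
....###
#......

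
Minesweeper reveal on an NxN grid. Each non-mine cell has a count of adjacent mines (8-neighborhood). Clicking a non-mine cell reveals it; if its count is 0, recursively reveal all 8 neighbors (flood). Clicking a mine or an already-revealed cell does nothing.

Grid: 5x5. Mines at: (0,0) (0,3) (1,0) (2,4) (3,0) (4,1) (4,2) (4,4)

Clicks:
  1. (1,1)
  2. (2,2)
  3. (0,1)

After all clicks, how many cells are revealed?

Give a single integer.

Answer: 10

Derivation:
Click 1 (1,1) count=2: revealed 1 new [(1,1)] -> total=1
Click 2 (2,2) count=0: revealed 8 new [(1,2) (1,3) (2,1) (2,2) (2,3) (3,1) (3,2) (3,3)] -> total=9
Click 3 (0,1) count=2: revealed 1 new [(0,1)] -> total=10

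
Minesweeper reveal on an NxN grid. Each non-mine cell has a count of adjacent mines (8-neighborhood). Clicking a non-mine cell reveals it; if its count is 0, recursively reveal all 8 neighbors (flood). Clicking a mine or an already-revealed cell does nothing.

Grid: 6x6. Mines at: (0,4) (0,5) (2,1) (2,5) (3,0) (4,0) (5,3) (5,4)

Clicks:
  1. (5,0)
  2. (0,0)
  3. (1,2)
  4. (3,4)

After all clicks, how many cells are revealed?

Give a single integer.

Click 1 (5,0) count=1: revealed 1 new [(5,0)] -> total=1
Click 2 (0,0) count=0: revealed 8 new [(0,0) (0,1) (0,2) (0,3) (1,0) (1,1) (1,2) (1,3)] -> total=9
Click 3 (1,2) count=1: revealed 0 new [(none)] -> total=9
Click 4 (3,4) count=1: revealed 1 new [(3,4)] -> total=10

Answer: 10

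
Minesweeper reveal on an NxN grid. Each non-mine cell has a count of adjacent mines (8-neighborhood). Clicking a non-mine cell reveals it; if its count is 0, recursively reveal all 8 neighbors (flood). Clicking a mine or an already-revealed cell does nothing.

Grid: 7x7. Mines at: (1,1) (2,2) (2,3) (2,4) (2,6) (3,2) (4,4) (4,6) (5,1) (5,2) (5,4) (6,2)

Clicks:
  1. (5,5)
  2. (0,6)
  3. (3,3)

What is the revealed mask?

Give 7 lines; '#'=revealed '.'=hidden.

Answer: ..#####
..#####
.......
...#...
.......
.....#.
.......

Derivation:
Click 1 (5,5) count=3: revealed 1 new [(5,5)] -> total=1
Click 2 (0,6) count=0: revealed 10 new [(0,2) (0,3) (0,4) (0,5) (0,6) (1,2) (1,3) (1,4) (1,5) (1,6)] -> total=11
Click 3 (3,3) count=5: revealed 1 new [(3,3)] -> total=12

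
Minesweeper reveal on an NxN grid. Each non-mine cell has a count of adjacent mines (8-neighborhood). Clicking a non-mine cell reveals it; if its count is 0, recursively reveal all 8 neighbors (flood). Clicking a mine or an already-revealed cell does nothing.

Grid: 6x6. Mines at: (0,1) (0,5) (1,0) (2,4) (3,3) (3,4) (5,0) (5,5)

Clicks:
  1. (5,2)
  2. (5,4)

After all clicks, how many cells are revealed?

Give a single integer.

Answer: 8

Derivation:
Click 1 (5,2) count=0: revealed 8 new [(4,1) (4,2) (4,3) (4,4) (5,1) (5,2) (5,3) (5,4)] -> total=8
Click 2 (5,4) count=1: revealed 0 new [(none)] -> total=8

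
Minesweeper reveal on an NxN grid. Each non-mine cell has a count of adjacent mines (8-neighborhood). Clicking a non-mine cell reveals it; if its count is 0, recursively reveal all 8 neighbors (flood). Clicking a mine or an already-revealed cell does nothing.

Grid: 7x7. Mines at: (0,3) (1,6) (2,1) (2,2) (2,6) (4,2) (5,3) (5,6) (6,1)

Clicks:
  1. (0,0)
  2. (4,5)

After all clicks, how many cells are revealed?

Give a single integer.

Answer: 7

Derivation:
Click 1 (0,0) count=0: revealed 6 new [(0,0) (0,1) (0,2) (1,0) (1,1) (1,2)] -> total=6
Click 2 (4,5) count=1: revealed 1 new [(4,5)] -> total=7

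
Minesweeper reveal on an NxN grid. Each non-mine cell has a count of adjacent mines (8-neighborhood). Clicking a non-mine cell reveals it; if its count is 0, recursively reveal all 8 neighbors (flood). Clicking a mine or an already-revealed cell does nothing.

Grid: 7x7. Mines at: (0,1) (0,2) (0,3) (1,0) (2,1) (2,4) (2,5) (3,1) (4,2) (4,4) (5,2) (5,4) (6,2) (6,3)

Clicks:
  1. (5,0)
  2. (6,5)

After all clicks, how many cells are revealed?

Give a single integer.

Answer: 7

Derivation:
Click 1 (5,0) count=0: revealed 6 new [(4,0) (4,1) (5,0) (5,1) (6,0) (6,1)] -> total=6
Click 2 (6,5) count=1: revealed 1 new [(6,5)] -> total=7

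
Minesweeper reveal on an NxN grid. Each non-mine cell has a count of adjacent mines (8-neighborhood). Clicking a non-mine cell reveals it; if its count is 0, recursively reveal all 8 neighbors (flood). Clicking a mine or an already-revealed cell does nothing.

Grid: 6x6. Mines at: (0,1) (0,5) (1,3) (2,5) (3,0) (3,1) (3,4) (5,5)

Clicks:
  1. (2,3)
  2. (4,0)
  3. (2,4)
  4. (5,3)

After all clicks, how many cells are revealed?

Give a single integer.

Click 1 (2,3) count=2: revealed 1 new [(2,3)] -> total=1
Click 2 (4,0) count=2: revealed 1 new [(4,0)] -> total=2
Click 3 (2,4) count=3: revealed 1 new [(2,4)] -> total=3
Click 4 (5,3) count=0: revealed 9 new [(4,1) (4,2) (4,3) (4,4) (5,0) (5,1) (5,2) (5,3) (5,4)] -> total=12

Answer: 12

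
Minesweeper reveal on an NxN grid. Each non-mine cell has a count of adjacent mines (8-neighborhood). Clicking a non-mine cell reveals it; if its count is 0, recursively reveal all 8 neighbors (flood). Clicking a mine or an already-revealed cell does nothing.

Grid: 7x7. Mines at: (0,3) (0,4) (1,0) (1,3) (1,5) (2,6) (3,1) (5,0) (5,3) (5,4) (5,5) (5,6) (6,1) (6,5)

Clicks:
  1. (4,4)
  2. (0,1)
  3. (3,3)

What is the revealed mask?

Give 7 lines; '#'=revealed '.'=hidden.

Click 1 (4,4) count=3: revealed 1 new [(4,4)] -> total=1
Click 2 (0,1) count=1: revealed 1 new [(0,1)] -> total=2
Click 3 (3,3) count=0: revealed 11 new [(2,2) (2,3) (2,4) (2,5) (3,2) (3,3) (3,4) (3,5) (4,2) (4,3) (4,5)] -> total=13

Answer: .#.....
.......
..####.
..####.
..####.
.......
.......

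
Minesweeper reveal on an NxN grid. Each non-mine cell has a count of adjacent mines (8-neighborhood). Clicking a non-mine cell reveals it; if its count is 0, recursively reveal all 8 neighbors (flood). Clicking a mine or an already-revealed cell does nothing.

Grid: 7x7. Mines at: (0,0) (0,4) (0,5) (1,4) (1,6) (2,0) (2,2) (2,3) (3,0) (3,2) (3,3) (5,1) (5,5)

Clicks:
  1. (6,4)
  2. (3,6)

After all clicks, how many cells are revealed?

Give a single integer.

Click 1 (6,4) count=1: revealed 1 new [(6,4)] -> total=1
Click 2 (3,6) count=0: revealed 9 new [(2,4) (2,5) (2,6) (3,4) (3,5) (3,6) (4,4) (4,5) (4,6)] -> total=10

Answer: 10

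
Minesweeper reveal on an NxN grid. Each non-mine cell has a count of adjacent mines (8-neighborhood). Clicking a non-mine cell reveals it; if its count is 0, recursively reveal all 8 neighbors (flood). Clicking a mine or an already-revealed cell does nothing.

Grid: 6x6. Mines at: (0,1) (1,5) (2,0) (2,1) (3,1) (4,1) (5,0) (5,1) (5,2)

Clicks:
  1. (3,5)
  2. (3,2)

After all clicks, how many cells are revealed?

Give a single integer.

Answer: 21

Derivation:
Click 1 (3,5) count=0: revealed 21 new [(0,2) (0,3) (0,4) (1,2) (1,3) (1,4) (2,2) (2,3) (2,4) (2,5) (3,2) (3,3) (3,4) (3,5) (4,2) (4,3) (4,4) (4,5) (5,3) (5,4) (5,5)] -> total=21
Click 2 (3,2) count=3: revealed 0 new [(none)] -> total=21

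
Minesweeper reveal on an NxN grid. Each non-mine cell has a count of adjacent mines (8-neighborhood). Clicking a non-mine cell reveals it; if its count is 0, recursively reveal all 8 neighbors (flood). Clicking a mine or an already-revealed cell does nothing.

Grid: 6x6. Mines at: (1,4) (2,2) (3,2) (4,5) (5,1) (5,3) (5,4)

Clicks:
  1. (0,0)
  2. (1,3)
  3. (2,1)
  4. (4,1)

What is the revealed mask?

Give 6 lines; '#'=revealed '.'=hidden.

Answer: ####..
####..
##....
##....
##....
......

Derivation:
Click 1 (0,0) count=0: revealed 14 new [(0,0) (0,1) (0,2) (0,3) (1,0) (1,1) (1,2) (1,3) (2,0) (2,1) (3,0) (3,1) (4,0) (4,1)] -> total=14
Click 2 (1,3) count=2: revealed 0 new [(none)] -> total=14
Click 3 (2,1) count=2: revealed 0 new [(none)] -> total=14
Click 4 (4,1) count=2: revealed 0 new [(none)] -> total=14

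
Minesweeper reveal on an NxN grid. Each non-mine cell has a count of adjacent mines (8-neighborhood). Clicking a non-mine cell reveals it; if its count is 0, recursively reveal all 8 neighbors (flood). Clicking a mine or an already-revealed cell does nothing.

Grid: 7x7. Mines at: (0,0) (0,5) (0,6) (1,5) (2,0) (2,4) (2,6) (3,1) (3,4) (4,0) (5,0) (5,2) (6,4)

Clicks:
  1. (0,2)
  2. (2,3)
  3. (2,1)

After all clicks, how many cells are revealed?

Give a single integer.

Click 1 (0,2) count=0: revealed 11 new [(0,1) (0,2) (0,3) (0,4) (1,1) (1,2) (1,3) (1,4) (2,1) (2,2) (2,3)] -> total=11
Click 2 (2,3) count=2: revealed 0 new [(none)] -> total=11
Click 3 (2,1) count=2: revealed 0 new [(none)] -> total=11

Answer: 11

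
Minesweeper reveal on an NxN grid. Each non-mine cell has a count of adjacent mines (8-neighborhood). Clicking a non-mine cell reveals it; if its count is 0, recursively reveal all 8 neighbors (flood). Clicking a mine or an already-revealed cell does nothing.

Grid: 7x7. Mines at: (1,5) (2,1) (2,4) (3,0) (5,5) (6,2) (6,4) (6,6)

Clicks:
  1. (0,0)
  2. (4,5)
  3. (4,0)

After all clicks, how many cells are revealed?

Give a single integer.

Click 1 (0,0) count=0: revealed 10 new [(0,0) (0,1) (0,2) (0,3) (0,4) (1,0) (1,1) (1,2) (1,3) (1,4)] -> total=10
Click 2 (4,5) count=1: revealed 1 new [(4,5)] -> total=11
Click 3 (4,0) count=1: revealed 1 new [(4,0)] -> total=12

Answer: 12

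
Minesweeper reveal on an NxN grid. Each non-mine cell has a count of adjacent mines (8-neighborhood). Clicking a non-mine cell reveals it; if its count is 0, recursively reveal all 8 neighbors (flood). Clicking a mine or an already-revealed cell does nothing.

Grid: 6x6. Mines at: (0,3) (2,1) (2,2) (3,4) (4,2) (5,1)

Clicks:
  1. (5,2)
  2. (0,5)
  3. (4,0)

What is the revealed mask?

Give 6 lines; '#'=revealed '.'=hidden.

Click 1 (5,2) count=2: revealed 1 new [(5,2)] -> total=1
Click 2 (0,5) count=0: revealed 6 new [(0,4) (0,5) (1,4) (1,5) (2,4) (2,5)] -> total=7
Click 3 (4,0) count=1: revealed 1 new [(4,0)] -> total=8

Answer: ....##
....##
....##
......
#.....
..#...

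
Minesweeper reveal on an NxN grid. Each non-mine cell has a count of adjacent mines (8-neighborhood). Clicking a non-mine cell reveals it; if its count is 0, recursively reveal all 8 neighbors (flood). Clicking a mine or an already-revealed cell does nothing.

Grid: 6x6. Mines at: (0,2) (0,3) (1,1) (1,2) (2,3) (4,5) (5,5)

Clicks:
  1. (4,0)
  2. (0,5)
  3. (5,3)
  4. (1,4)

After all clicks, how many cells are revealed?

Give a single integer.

Answer: 25

Derivation:
Click 1 (4,0) count=0: revealed 18 new [(2,0) (2,1) (2,2) (3,0) (3,1) (3,2) (3,3) (3,4) (4,0) (4,1) (4,2) (4,3) (4,4) (5,0) (5,1) (5,2) (5,3) (5,4)] -> total=18
Click 2 (0,5) count=0: revealed 7 new [(0,4) (0,5) (1,4) (1,5) (2,4) (2,5) (3,5)] -> total=25
Click 3 (5,3) count=0: revealed 0 new [(none)] -> total=25
Click 4 (1,4) count=2: revealed 0 new [(none)] -> total=25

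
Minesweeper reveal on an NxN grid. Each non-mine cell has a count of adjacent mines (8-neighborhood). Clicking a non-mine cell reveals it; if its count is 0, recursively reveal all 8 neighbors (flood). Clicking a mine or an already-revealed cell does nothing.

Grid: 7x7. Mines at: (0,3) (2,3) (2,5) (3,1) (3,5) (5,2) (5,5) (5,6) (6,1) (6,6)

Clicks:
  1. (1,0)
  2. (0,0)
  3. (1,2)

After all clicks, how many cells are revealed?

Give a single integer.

Click 1 (1,0) count=0: revealed 9 new [(0,0) (0,1) (0,2) (1,0) (1,1) (1,2) (2,0) (2,1) (2,2)] -> total=9
Click 2 (0,0) count=0: revealed 0 new [(none)] -> total=9
Click 3 (1,2) count=2: revealed 0 new [(none)] -> total=9

Answer: 9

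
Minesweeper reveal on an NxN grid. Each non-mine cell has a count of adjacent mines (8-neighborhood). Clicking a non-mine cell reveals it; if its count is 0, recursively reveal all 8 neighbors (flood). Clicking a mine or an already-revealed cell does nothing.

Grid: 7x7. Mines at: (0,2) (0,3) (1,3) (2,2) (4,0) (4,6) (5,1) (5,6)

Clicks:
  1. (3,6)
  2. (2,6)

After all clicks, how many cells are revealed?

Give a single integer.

Click 1 (3,6) count=1: revealed 1 new [(3,6)] -> total=1
Click 2 (2,6) count=0: revealed 26 new [(0,4) (0,5) (0,6) (1,4) (1,5) (1,6) (2,3) (2,4) (2,5) (2,6) (3,2) (3,3) (3,4) (3,5) (4,2) (4,3) (4,4) (4,5) (5,2) (5,3) (5,4) (5,5) (6,2) (6,3) (6,4) (6,5)] -> total=27

Answer: 27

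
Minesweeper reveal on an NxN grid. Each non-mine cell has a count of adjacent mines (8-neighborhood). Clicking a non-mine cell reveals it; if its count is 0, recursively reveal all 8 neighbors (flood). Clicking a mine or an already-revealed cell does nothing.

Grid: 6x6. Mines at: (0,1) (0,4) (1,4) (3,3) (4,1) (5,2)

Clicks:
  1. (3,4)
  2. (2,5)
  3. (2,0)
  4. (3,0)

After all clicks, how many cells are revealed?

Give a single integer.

Answer: 11

Derivation:
Click 1 (3,4) count=1: revealed 1 new [(3,4)] -> total=1
Click 2 (2,5) count=1: revealed 1 new [(2,5)] -> total=2
Click 3 (2,0) count=0: revealed 9 new [(1,0) (1,1) (1,2) (2,0) (2,1) (2,2) (3,0) (3,1) (3,2)] -> total=11
Click 4 (3,0) count=1: revealed 0 new [(none)] -> total=11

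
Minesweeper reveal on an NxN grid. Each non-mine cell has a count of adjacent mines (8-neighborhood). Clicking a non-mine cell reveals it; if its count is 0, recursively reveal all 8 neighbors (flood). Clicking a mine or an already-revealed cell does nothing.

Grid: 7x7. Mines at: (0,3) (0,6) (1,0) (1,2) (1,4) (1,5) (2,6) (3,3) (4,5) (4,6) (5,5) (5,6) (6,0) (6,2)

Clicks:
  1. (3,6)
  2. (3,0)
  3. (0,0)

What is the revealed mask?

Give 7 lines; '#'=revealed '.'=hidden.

Answer: #......
.......
###....
###...#
###....
###....
.......

Derivation:
Click 1 (3,6) count=3: revealed 1 new [(3,6)] -> total=1
Click 2 (3,0) count=0: revealed 12 new [(2,0) (2,1) (2,2) (3,0) (3,1) (3,2) (4,0) (4,1) (4,2) (5,0) (5,1) (5,2)] -> total=13
Click 3 (0,0) count=1: revealed 1 new [(0,0)] -> total=14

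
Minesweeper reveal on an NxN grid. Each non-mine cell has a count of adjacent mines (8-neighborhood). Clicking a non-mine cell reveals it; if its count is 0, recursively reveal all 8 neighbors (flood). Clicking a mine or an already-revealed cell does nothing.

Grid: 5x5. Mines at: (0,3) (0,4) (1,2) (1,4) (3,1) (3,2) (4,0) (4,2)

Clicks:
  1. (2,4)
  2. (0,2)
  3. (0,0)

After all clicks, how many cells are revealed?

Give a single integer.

Click 1 (2,4) count=1: revealed 1 new [(2,4)] -> total=1
Click 2 (0,2) count=2: revealed 1 new [(0,2)] -> total=2
Click 3 (0,0) count=0: revealed 6 new [(0,0) (0,1) (1,0) (1,1) (2,0) (2,1)] -> total=8

Answer: 8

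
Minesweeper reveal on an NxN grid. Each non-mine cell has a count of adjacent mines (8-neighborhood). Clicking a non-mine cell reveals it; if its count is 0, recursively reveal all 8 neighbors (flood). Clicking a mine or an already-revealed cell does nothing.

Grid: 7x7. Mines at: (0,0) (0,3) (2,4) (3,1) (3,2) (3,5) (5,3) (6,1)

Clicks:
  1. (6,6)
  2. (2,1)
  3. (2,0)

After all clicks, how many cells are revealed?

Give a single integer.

Answer: 11

Derivation:
Click 1 (6,6) count=0: revealed 9 new [(4,4) (4,5) (4,6) (5,4) (5,5) (5,6) (6,4) (6,5) (6,6)] -> total=9
Click 2 (2,1) count=2: revealed 1 new [(2,1)] -> total=10
Click 3 (2,0) count=1: revealed 1 new [(2,0)] -> total=11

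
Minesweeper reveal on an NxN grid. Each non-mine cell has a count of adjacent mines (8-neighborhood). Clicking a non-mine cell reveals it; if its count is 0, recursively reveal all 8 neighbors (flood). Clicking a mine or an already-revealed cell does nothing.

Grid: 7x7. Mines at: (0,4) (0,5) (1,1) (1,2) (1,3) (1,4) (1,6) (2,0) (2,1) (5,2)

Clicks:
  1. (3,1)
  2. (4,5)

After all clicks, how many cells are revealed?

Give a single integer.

Click 1 (3,1) count=2: revealed 1 new [(3,1)] -> total=1
Click 2 (4,5) count=0: revealed 23 new [(2,2) (2,3) (2,4) (2,5) (2,6) (3,2) (3,3) (3,4) (3,5) (3,6) (4,2) (4,3) (4,4) (4,5) (4,6) (5,3) (5,4) (5,5) (5,6) (6,3) (6,4) (6,5) (6,6)] -> total=24

Answer: 24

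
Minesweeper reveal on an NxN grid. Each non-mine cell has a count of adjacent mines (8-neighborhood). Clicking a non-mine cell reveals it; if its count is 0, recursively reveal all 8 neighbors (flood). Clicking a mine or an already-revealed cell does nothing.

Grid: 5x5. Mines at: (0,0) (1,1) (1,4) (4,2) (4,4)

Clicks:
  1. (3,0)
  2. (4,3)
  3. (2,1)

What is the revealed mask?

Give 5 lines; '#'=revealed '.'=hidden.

Answer: .....
.....
##...
##...
##.#.

Derivation:
Click 1 (3,0) count=0: revealed 6 new [(2,0) (2,1) (3,0) (3,1) (4,0) (4,1)] -> total=6
Click 2 (4,3) count=2: revealed 1 new [(4,3)] -> total=7
Click 3 (2,1) count=1: revealed 0 new [(none)] -> total=7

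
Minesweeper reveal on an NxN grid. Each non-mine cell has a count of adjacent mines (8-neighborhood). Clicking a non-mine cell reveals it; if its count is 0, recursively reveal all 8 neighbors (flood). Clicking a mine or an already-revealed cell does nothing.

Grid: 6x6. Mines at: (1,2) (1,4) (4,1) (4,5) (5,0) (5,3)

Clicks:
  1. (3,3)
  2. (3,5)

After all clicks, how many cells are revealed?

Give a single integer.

Answer: 10

Derivation:
Click 1 (3,3) count=0: revealed 9 new [(2,2) (2,3) (2,4) (3,2) (3,3) (3,4) (4,2) (4,3) (4,4)] -> total=9
Click 2 (3,5) count=1: revealed 1 new [(3,5)] -> total=10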